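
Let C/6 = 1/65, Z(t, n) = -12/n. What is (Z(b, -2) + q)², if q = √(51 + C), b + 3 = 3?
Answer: 5661/65 + 108*√2665/65 ≈ 172.87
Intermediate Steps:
b = 0 (b = -3 + 3 = 0)
C = 6/65 ≈ 0.092308
q = 9*√2665/65 (q = √(51 + 6/65) = √(3321/65) = 9*√2665/65 ≈ 7.1479)
(Z(b, -2) + q)² = (-12/(-2) + 9*√2665/65)² = (-12*(-½) + 9*√2665/65)² = (6 + 9*√2665/65)²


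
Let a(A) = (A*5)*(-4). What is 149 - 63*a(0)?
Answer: 149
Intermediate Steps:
a(A) = -20*A (a(A) = (5*A)*(-4) = -20*A)
149 - 63*a(0) = 149 - (-1260)*0 = 149 - 63*0 = 149 + 0 = 149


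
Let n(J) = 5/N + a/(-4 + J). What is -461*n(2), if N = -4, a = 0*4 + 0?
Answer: 2305/4 ≈ 576.25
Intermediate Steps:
a = 0 (a = 0 + 0 = 0)
n(J) = -5/4 (n(J) = 5/(-4) + 0/(-4 + J) = 5*(-¼) + 0 = -5/4 + 0 = -5/4)
-461*n(2) = -461*(-5/4) = 2305/4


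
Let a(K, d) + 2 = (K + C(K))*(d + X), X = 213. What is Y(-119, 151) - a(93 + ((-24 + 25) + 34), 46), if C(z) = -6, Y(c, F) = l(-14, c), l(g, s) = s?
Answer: -31715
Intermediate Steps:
Y(c, F) = c
a(K, d) = -2 + (-6 + K)*(213 + d) (a(K, d) = -2 + (K - 6)*(d + 213) = -2 + (-6 + K)*(213 + d))
Y(-119, 151) - a(93 + ((-24 + 25) + 34), 46) = -119 - (-1280 - 6*46 + 213*(93 + ((-24 + 25) + 34)) + (93 + ((-24 + 25) + 34))*46) = -119 - (-1280 - 276 + 213*(93 + (1 + 34)) + (93 + (1 + 34))*46) = -119 - (-1280 - 276 + 213*(93 + 35) + (93 + 35)*46) = -119 - (-1280 - 276 + 213*128 + 128*46) = -119 - (-1280 - 276 + 27264 + 5888) = -119 - 1*31596 = -119 - 31596 = -31715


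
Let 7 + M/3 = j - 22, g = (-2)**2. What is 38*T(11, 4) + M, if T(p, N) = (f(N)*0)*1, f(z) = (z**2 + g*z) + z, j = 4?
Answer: -75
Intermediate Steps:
g = 4
f(z) = z**2 + 5*z (f(z) = (z**2 + 4*z) + z = z**2 + 5*z)
M = -75 (M = -21 + 3*(4 - 22) = -21 + 3*(-18) = -21 - 54 = -75)
T(p, N) = 0 (T(p, N) = ((N*(5 + N))*0)*1 = 0*1 = 0)
38*T(11, 4) + M = 38*0 - 75 = 0 - 75 = -75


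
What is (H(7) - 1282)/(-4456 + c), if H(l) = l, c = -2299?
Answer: 255/1351 ≈ 0.18875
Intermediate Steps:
(H(7) - 1282)/(-4456 + c) = (7 - 1282)/(-4456 - 2299) = -1275/(-6755) = -1275*(-1/6755) = 255/1351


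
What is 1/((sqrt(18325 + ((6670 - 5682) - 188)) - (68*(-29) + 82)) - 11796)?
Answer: -3302/32703237 - 5*sqrt(85)/32703237 ≈ -0.00010238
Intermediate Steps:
1/((sqrt(18325 + ((6670 - 5682) - 188)) - (68*(-29) + 82)) - 11796) = 1/((sqrt(18325 + (988 - 188)) - (-1972 + 82)) - 11796) = 1/((sqrt(18325 + 800) - 1*(-1890)) - 11796) = 1/((sqrt(19125) + 1890) - 11796) = 1/((15*sqrt(85) + 1890) - 11796) = 1/((1890 + 15*sqrt(85)) - 11796) = 1/(-9906 + 15*sqrt(85))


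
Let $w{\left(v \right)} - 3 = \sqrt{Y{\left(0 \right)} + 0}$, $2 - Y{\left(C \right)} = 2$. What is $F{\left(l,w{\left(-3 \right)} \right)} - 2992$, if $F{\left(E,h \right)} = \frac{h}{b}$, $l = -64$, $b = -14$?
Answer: $- \frac{41891}{14} \approx -2992.2$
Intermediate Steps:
$Y{\left(C \right)} = 0$ ($Y{\left(C \right)} = 2 - 2 = 0$)
$w{\left(v \right)} = 3$ ($w{\left(v \right)} = 3 + \sqrt{0 + 0} = 3 + \sqrt{0} = 3 + 0 = 3$)
$F{\left(E,h \right)} = - \frac{h}{14}$ ($F{\left(E,h \right)} = \frac{h}{-14} = h \left(- \frac{1}{14}\right) = - \frac{h}{14}$)
$F{\left(l,w{\left(-3 \right)} \right)} - 2992 = \left(- \frac{1}{14}\right) 3 - 2992 = - \frac{3}{14} - 2992 = - \frac{41891}{14}$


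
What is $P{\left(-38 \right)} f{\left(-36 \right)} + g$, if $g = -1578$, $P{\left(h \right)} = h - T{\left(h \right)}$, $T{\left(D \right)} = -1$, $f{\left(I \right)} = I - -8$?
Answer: $-542$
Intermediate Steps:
$f{\left(I \right)} = 8 + I$ ($f{\left(I \right)} = I + 8 = 8 + I$)
$P{\left(h \right)} = 1 + h$ ($P{\left(h \right)} = h - -1 = h + 1 = 1 + h$)
$P{\left(-38 \right)} f{\left(-36 \right)} + g = \left(1 - 38\right) \left(8 - 36\right) - 1578 = \left(-37\right) \left(-28\right) - 1578 = 1036 - 1578 = -542$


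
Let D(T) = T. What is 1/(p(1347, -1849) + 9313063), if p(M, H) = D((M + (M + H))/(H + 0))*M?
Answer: 1849/17218715272 ≈ 1.0738e-7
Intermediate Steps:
p(M, H) = M*(H + 2*M)/H (p(M, H) = ((M + (M + H))/(H + 0))*M = ((M + (H + M))/H)*M = ((H + 2*M)/H)*M = M*(H + 2*M)/H)
1/(p(1347, -1849) + 9313063) = 1/(1347*(-1849 + 2*1347)/(-1849) + 9313063) = 1/(1347*(-1/1849)*(-1849 + 2694) + 9313063) = 1/(1347*(-1/1849)*845 + 9313063) = 1/(-1138215/1849 + 9313063) = 1/(17218715272/1849) = 1849/17218715272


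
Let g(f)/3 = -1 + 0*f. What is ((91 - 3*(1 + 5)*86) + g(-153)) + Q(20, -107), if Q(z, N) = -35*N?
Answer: 2285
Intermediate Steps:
g(f) = -3 (g(f) = 3*(-1 + 0*f) = 3*(-1 + 0) = 3*(-1) = -3)
((91 - 3*(1 + 5)*86) + g(-153)) + Q(20, -107) = ((91 - 3*(1 + 5)*86) - 3) - 35*(-107) = ((91 - 3*6*86) - 3) + 3745 = ((91 - 18*86) - 3) + 3745 = ((91 - 1548) - 3) + 3745 = (-1457 - 3) + 3745 = -1460 + 3745 = 2285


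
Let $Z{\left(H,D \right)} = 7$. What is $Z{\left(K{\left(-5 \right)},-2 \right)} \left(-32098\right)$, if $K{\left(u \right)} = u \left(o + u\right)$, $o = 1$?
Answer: $-224686$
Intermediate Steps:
$K{\left(u \right)} = u \left(1 + u\right)$
$Z{\left(K{\left(-5 \right)},-2 \right)} \left(-32098\right) = 7 \left(-32098\right) = -224686$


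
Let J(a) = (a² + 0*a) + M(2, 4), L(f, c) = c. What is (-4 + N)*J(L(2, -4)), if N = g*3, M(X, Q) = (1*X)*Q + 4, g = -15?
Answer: -1372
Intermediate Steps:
M(X, Q) = 4 + Q*X (M(X, Q) = X*Q + 4 = Q*X + 4 = 4 + Q*X)
N = -45 (N = -15*3 = -45)
J(a) = 12 + a² (J(a) = (a² + 0*a) + (4 + 4*2) = (a² + 0) + (4 + 8) = a² + 12 = 12 + a²)
(-4 + N)*J(L(2, -4)) = (-4 - 45)*(12 + (-4)²) = -49*(12 + 16) = -49*28 = -1372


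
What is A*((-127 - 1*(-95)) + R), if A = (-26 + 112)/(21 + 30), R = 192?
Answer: 13760/51 ≈ 269.80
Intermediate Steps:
A = 86/51 ≈ 1.6863
A*((-127 - 1*(-95)) + R) = 86*((-127 - 1*(-95)) + 192)/51 = 86*((-127 + 95) + 192)/51 = 86*(-32 + 192)/51 = (86/51)*160 = 13760/51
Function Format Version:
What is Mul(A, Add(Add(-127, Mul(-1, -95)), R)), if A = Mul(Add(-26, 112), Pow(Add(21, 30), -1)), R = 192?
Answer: Rational(13760, 51) ≈ 269.80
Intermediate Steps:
A = Rational(86, 51) (A = Mul(86, Pow(51, -1)) = Mul(86, Rational(1, 51)) = Rational(86, 51) ≈ 1.6863)
Mul(A, Add(Add(-127, Mul(-1, -95)), R)) = Mul(Rational(86, 51), Add(Add(-127, Mul(-1, -95)), 192)) = Mul(Rational(86, 51), Add(Add(-127, 95), 192)) = Mul(Rational(86, 51), Add(-32, 192)) = Mul(Rational(86, 51), 160) = Rational(13760, 51)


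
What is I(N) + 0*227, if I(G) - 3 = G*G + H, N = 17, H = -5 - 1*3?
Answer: 284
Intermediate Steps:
H = -8 (H = -5 - 3 = -8)
I(G) = -5 + G² (I(G) = 3 + (G*G - 8) = 3 + (G² - 8) = 3 + (-8 + G²) = -5 + G²)
I(N) + 0*227 = (-5 + 17²) + 0*227 = (-5 + 289) + 0 = 284 + 0 = 284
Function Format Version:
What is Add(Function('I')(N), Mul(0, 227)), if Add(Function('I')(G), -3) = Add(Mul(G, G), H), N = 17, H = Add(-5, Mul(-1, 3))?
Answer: 284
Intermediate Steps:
H = -8 (H = Add(-5, -3) = -8)
Function('I')(G) = Add(-5, Pow(G, 2)) (Function('I')(G) = Add(3, Add(Mul(G, G), -8)) = Add(3, Add(Pow(G, 2), -8)) = Add(3, Add(-8, Pow(G, 2))) = Add(-5, Pow(G, 2)))
Add(Function('I')(N), Mul(0, 227)) = Add(Add(-5, Pow(17, 2)), Mul(0, 227)) = Add(Add(-5, 289), 0) = Add(284, 0) = 284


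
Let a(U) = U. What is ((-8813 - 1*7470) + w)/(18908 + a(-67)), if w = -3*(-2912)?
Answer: -7547/18841 ≈ -0.40056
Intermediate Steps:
w = 8736
((-8813 - 1*7470) + w)/(18908 + a(-67)) = ((-8813 - 1*7470) + 8736)/(18908 - 67) = ((-8813 - 7470) + 8736)/18841 = (-16283 + 8736)*(1/18841) = -7547*1/18841 = -7547/18841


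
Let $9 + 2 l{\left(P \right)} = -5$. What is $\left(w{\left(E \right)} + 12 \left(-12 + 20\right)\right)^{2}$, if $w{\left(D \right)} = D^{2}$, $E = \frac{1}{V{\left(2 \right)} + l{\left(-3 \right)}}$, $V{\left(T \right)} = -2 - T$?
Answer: $\frac{134954689}{14641} \approx 9217.6$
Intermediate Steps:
$l{\left(P \right)} = -7$ ($l{\left(P \right)} = - \frac{9}{2} + \frac{1}{2} \left(-5\right) = - \frac{9}{2} - \frac{5}{2} = -7$)
$E = - \frac{1}{11}$ ($E = \frac{1}{\left(-2 - 2\right) - 7} = \frac{1}{-4 - 7} = \frac{1}{-11} = - \frac{1}{11} \approx -0.090909$)
$\left(w{\left(E \right)} + 12 \left(-12 + 20\right)\right)^{2} = \left(\left(- \frac{1}{11}\right)^{2} + 12 \left(-12 + 20\right)\right)^{2} = \left(\frac{1}{121} + 12 \cdot 8\right)^{2} = \left(\frac{1}{121} + 96\right)^{2} = \left(\frac{11617}{121}\right)^{2} = \frac{134954689}{14641}$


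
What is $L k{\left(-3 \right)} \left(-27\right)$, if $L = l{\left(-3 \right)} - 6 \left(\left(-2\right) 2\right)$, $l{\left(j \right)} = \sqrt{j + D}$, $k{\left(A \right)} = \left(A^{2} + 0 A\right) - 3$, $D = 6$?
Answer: $-3888 - 162 \sqrt{3} \approx -4168.6$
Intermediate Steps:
$k{\left(A \right)} = -3 + A^{2}$ ($k{\left(A \right)} = \left(A^{2} + 0\right) - 3 = A^{2} - 3 = -3 + A^{2}$)
$l{\left(j \right)} = \sqrt{6 + j}$ ($l{\left(j \right)} = \sqrt{j + 6} = \sqrt{6 + j}$)
$L = 24 + \sqrt{3}$ ($L = \sqrt{6 - 3} - 6 \left(\left(-2\right) 2\right) = \sqrt{3} - 6 \left(-4\right) = \sqrt{3} - -24 = \sqrt{3} + 24 = 24 + \sqrt{3} \approx 25.732$)
$L k{\left(-3 \right)} \left(-27\right) = \left(24 + \sqrt{3}\right) \left(-3 + \left(-3\right)^{2}\right) \left(-27\right) = \left(24 + \sqrt{3}\right) \left(-3 + 9\right) \left(-27\right) = \left(24 + \sqrt{3}\right) 6 \left(-27\right) = \left(144 + 6 \sqrt{3}\right) \left(-27\right) = -3888 - 162 \sqrt{3}$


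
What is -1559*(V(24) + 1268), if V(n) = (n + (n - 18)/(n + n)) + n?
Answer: -16414711/8 ≈ -2.0518e+6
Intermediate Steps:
V(n) = 2*n + (-18 + n)/(2*n) (V(n) = (n + (-18 + n)/((2*n))) + n = (n + (-18 + n)*(1/(2*n))) + n = (n + (-18 + n)/(2*n)) + n = 2*n + (-18 + n)/(2*n))
-1559*(V(24) + 1268) = -1559*((1/2 - 9/24 + 2*24) + 1268) = -1559*((1/2 - 9*1/24 + 48) + 1268) = -1559*((1/2 - 3/8 + 48) + 1268) = -1559*(385/8 + 1268) = -1559*10529/8 = -16414711/8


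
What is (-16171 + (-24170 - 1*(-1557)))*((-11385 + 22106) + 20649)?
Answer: -1216654080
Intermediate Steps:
(-16171 + (-24170 - 1*(-1557)))*((-11385 + 22106) + 20649) = (-16171 + (-24170 + 1557))*(10721 + 20649) = (-16171 - 22613)*31370 = -38784*31370 = -1216654080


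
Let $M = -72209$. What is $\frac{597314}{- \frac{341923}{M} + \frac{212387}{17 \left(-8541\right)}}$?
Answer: $\frac{3131278327877661}{17154970474} \approx 1.8253 \cdot 10^{5}$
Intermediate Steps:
$\frac{597314}{- \frac{341923}{M} + \frac{212387}{17 \left(-8541\right)}} = \frac{597314}{- \frac{341923}{-72209} + \frac{212387}{17 \left(-8541\right)}} = \frac{597314}{\left(-341923\right) \left(- \frac{1}{72209}\right) + \frac{212387}{-145197}} = \frac{597314}{\frac{341923}{72209} + 212387 \left(- \frac{1}{145197}\right)} = \frac{597314}{\frac{341923}{72209} - \frac{212387}{145197}} = \frac{597314}{\frac{34309940948}{10484530173}} = 597314 \cdot \frac{10484530173}{34309940948} = \frac{3131278327877661}{17154970474}$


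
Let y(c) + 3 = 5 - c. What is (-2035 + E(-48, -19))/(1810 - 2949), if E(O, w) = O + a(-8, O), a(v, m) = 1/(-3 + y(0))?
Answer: 2084/1139 ≈ 1.8297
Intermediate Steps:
y(c) = 2 - c (y(c) = -3 + (5 - c) = 2 - c)
a(v, m) = -1 (a(v, m) = 1/(-3 + (2 - 1*0)) = 1/(-3 + (2 + 0)) = 1/(-3 + 2) = 1/(-1) = -1)
E(O, w) = -1 + O (E(O, w) = O - 1 = -1 + O)
(-2035 + E(-48, -19))/(1810 - 2949) = (-2035 + (-1 - 48))/(1810 - 2949) = (-2035 - 49)/(-1139) = -2084*(-1/1139) = 2084/1139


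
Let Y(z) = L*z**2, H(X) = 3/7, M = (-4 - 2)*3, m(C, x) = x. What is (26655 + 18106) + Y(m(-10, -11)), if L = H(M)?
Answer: 313690/7 ≈ 44813.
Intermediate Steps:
M = -18 (M = -6*3 = -18)
H(X) = 3/7 (H(X) = 3*(1/7) = 3/7)
L = 3/7 ≈ 0.42857
Y(z) = 3*z**2/7
(26655 + 18106) + Y(m(-10, -11)) = (26655 + 18106) + (3/7)*(-11)**2 = 44761 + (3/7)*121 = 44761 + 363/7 = 313690/7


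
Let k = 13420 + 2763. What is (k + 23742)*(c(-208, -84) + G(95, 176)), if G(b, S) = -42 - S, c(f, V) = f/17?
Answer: -156266450/17 ≈ -9.1921e+6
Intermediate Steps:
c(f, V) = f/17 (c(f, V) = f*(1/17) = f/17)
k = 16183
(k + 23742)*(c(-208, -84) + G(95, 176)) = (16183 + 23742)*((1/17)*(-208) + (-42 - 1*176)) = 39925*(-208/17 + (-42 - 176)) = 39925*(-208/17 - 218) = 39925*(-3914/17) = -156266450/17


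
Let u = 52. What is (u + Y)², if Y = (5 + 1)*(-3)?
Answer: 1156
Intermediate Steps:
Y = -18 (Y = 6*(-3) = -18)
(u + Y)² = (52 - 18)² = 34² = 1156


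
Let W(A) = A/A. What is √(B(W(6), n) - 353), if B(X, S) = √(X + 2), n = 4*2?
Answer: √(-353 + √3) ≈ 18.742*I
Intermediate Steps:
n = 8
W(A) = 1
B(X, S) = √(2 + X)
√(B(W(6), n) - 353) = √(√(2 + 1) - 353) = √(√3 - 353) = √(-353 + √3)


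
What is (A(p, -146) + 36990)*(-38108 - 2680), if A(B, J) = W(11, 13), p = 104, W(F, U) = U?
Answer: -1509278364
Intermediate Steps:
A(B, J) = 13
(A(p, -146) + 36990)*(-38108 - 2680) = (13 + 36990)*(-38108 - 2680) = 37003*(-40788) = -1509278364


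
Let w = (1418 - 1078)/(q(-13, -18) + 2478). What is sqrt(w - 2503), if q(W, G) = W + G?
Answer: I*sqrt(14986653947)/2447 ≈ 50.029*I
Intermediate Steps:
q(W, G) = G + W
w = 340/2447 (w = (1418 - 1078)/((-18 - 13) + 2478) = 340/(-31 + 2478) = 340/2447 ≈ 0.13895)
sqrt(w - 2503) = sqrt(340/2447 - 2503) = sqrt(-6124501/2447) = I*sqrt(14986653947)/2447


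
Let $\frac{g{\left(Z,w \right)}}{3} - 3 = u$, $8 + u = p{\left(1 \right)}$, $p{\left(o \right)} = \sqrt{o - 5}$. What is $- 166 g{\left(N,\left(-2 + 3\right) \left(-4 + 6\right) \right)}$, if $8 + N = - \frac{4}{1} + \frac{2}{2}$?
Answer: $2490 - 996 i \approx 2490.0 - 996.0 i$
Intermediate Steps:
$N = -11$ ($N = -8 + \left(- \frac{4}{1} + \frac{2}{2}\right) = -8 + \left(\left(-4\right) 1 + 2 \cdot \frac{1}{2}\right) = -8 + \left(-4 + 1\right) = -8 - 3 = -11$)
$p{\left(o \right)} = \sqrt{-5 + o}$
$u = -8 + 2 i$ ($u = -8 + \sqrt{-5 + 1} = -8 + \sqrt{-4} = -8 + 2 i \approx -8.0 + 2.0 i$)
$g{\left(Z,w \right)} = -15 + 6 i$ ($g{\left(Z,w \right)} = 9 + 3 \left(-8 + 2 i\right) = 9 - \left(24 - 6 i\right) = -15 + 6 i$)
$- 166 g{\left(N,\left(-2 + 3\right) \left(-4 + 6\right) \right)} = - 166 \left(-15 + 6 i\right) = 2490 - 996 i$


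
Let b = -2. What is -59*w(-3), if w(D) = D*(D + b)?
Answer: -885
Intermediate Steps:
w(D) = D*(-2 + D) (w(D) = D*(D - 2) = D*(-2 + D))
-59*w(-3) = -(-177)*(-2 - 3) = -(-177)*(-5) = -59*15 = -885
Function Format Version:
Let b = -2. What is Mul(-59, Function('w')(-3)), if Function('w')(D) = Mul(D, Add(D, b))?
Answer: -885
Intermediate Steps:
Function('w')(D) = Mul(D, Add(-2, D)) (Function('w')(D) = Mul(D, Add(D, -2)) = Mul(D, Add(-2, D)))
Mul(-59, Function('w')(-3)) = Mul(-59, Mul(-3, Add(-2, -3))) = Mul(-59, Mul(-3, -5)) = Mul(-59, 15) = -885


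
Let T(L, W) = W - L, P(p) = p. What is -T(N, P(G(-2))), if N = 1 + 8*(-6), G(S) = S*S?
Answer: -51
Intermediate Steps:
G(S) = S²
N = -47 (N = 1 - 48 = -47)
-T(N, P(G(-2))) = -((-2)² - 1*(-47)) = -(4 + 47) = -1*51 = -51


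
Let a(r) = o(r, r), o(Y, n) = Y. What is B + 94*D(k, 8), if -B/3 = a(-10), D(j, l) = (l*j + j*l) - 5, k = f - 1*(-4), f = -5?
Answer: -1944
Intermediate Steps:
k = -1 (k = -5 - 1*(-4) = -5 + 4 = -1)
a(r) = r
D(j, l) = -5 + 2*j*l (D(j, l) = (j*l + j*l) - 5 = 2*j*l - 5 = -5 + 2*j*l)
B = 30 (B = -3*(-10) = 30)
B + 94*D(k, 8) = 30 + 94*(-5 + 2*(-1)*8) = 30 + 94*(-5 - 16) = 30 + 94*(-21) = 30 - 1974 = -1944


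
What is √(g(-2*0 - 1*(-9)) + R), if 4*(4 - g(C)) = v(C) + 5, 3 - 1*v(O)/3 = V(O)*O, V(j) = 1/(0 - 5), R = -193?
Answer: I*√19385/10 ≈ 13.923*I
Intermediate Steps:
V(j) = -⅕ (V(j) = 1/(-5) = -⅕)
v(O) = 9 + 3*O/5 (v(O) = 9 - (-3)*O/5 = 9 + 3*O/5)
g(C) = ½ - 3*C/20 (g(C) = 4 - ((9 + 3*C/5) + 5)/4 = 4 - (14 + 3*C/5)/4 = 4 + (-7/2 - 3*C/20) = ½ - 3*C/20)
√(g(-2*0 - 1*(-9)) + R) = √((½ - 3*(-2*0 - 1*(-9))/20) - 193) = √((½ - 3*(0 + 9)/20) - 193) = √((½ - 3/20*9) - 193) = √((½ - 27/20) - 193) = √(-17/20 - 193) = √(-3877/20) = I*√19385/10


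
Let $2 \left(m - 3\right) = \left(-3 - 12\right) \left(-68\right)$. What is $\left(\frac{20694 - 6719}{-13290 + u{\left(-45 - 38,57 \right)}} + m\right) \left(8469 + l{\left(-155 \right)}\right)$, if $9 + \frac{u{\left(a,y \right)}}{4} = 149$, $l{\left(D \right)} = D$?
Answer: $\frac{5417830571}{1273} \approx 4.256 \cdot 10^{6}$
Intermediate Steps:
$u{\left(a,y \right)} = 560$ ($u{\left(a,y \right)} = -36 + 4 \cdot 149 = -36 + 596 = 560$)
$m = 513$ ($m = 3 + \frac{\left(-3 - 12\right) \left(-68\right)}{2} = 3 + \frac{\left(-15\right) \left(-68\right)}{2} = 3 + \frac{1}{2} \cdot 1020 = 3 + 510 = 513$)
$\left(\frac{20694 - 6719}{-13290 + u{\left(-45 - 38,57 \right)}} + m\right) \left(8469 + l{\left(-155 \right)}\right) = \left(\frac{20694 - 6719}{-13290 + 560} + 513\right) \left(8469 - 155\right) = \left(\frac{13975}{-12730} + 513\right) 8314 = \left(13975 \left(- \frac{1}{12730}\right) + 513\right) 8314 = \left(- \frac{2795}{2546} + 513\right) 8314 = \frac{1303303}{2546} \cdot 8314 = \frac{5417830571}{1273}$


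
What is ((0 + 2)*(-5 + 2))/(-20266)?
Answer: 3/10133 ≈ 0.00029606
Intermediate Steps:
((0 + 2)*(-5 + 2))/(-20266) = (2*(-3))*(-1/20266) = -6*(-1/20266) = 3/10133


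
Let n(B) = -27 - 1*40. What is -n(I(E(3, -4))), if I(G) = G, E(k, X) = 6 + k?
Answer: 67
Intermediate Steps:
n(B) = -67 (n(B) = -27 - 40 = -67)
-n(I(E(3, -4))) = -1*(-67) = 67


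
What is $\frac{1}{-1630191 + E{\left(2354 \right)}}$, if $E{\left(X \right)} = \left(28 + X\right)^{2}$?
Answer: $\frac{1}{4043733} \approx 2.473 \cdot 10^{-7}$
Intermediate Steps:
$\frac{1}{-1630191 + E{\left(2354 \right)}} = \frac{1}{-1630191 + \left(28 + 2354\right)^{2}} = \frac{1}{-1630191 + 2382^{2}} = \frac{1}{-1630191 + 5673924} = \frac{1}{4043733}$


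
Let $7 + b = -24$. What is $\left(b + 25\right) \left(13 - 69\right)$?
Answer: $336$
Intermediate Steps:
$b = -31$ ($b = -7 - 24 = -31$)
$\left(b + 25\right) \left(13 - 69\right) = \left(-31 + 25\right) \left(13 - 69\right) = - 6 \left(13 - 69\right) = \left(-6\right) \left(-56\right) = 336$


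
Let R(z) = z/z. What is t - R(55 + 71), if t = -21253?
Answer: -21254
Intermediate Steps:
R(z) = 1
t - R(55 + 71) = -21253 - 1*1 = -21253 - 1 = -21254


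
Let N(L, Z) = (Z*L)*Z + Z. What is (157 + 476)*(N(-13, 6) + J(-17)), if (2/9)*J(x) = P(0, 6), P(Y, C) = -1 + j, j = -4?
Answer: -613377/2 ≈ -3.0669e+5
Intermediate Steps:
N(L, Z) = Z + L*Z² (N(L, Z) = (L*Z)*Z + Z = L*Z² + Z = Z + L*Z²)
P(Y, C) = -5 (P(Y, C) = -1 - 4 = -5)
J(x) = -45/2 (J(x) = (9/2)*(-5) = -45/2)
(157 + 476)*(N(-13, 6) + J(-17)) = (157 + 476)*(6*(1 - 13*6) - 45/2) = 633*(6*(1 - 78) - 45/2) = 633*(6*(-77) - 45/2) = 633*(-462 - 45/2) = 633*(-969/2) = -613377/2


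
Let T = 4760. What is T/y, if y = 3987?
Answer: 4760/3987 ≈ 1.1939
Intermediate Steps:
T/y = 4760/3987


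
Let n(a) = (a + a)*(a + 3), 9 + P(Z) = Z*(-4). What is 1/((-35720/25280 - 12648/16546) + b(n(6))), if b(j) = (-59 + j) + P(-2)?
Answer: 5228536/239585171 ≈ 0.021823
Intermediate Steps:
P(Z) = -9 - 4*Z (P(Z) = -9 + Z*(-4) = -9 - 4*Z)
n(a) = 2*a*(3 + a) (n(a) = (2*a)*(3 + a) = 2*a*(3 + a))
b(j) = -60 + j (b(j) = (-59 + j) + (-9 - 4*(-2)) = (-59 + j) + (-9 + 8) = (-59 + j) - 1 = -60 + j)
1/((-35720/25280 - 12648/16546) + b(n(6))) = 1/((-35720/25280 - 12648/16546) + (-60 + 2*6*(3 + 6))) = 1/((-35720*1/25280 - 12648*1/16546) + (-60 + 2*6*9)) = 1/((-893/632 - 6324/8273) + (-60 + 108)) = 1/(-11384557/5228536 + 48) = 1/(239585171/5228536) = 5228536/239585171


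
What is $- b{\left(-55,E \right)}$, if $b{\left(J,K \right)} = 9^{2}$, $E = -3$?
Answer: $-81$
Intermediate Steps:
$b{\left(J,K \right)} = 81$
$- b{\left(-55,E \right)} = \left(-1\right) 81 = -81$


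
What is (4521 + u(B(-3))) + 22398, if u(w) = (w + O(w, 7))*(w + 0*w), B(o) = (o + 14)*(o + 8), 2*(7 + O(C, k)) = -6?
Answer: 29394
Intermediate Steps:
O(C, k) = -10 (O(C, k) = -7 + (½)*(-6) = -7 - 3 = -10)
B(o) = (8 + o)*(14 + o) (B(o) = (14 + o)*(8 + o) = (8 + o)*(14 + o))
u(w) = w*(-10 + w) (u(w) = (w - 10)*(w + 0*w) = (-10 + w)*(w + 0) = (-10 + w)*w = w*(-10 + w))
(4521 + u(B(-3))) + 22398 = (4521 + (112 + (-3)² + 22*(-3))*(-10 + (112 + (-3)² + 22*(-3)))) + 22398 = (4521 + (112 + 9 - 66)*(-10 + (112 + 9 - 66))) + 22398 = (4521 + 55*(-10 + 55)) + 22398 = (4521 + 55*45) + 22398 = (4521 + 2475) + 22398 = 6996 + 22398 = 29394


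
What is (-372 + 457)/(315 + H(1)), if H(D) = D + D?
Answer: 85/317 ≈ 0.26814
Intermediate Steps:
H(D) = 2*D
(-372 + 457)/(315 + H(1)) = (-372 + 457)/(315 + 2*1) = 85/(315 + 2) = 85/317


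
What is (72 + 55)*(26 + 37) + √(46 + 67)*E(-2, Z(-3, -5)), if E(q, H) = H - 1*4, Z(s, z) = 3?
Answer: 8001 - √113 ≈ 7990.4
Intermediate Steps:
E(q, H) = -4 + H (E(q, H) = H - 4 = -4 + H)
(72 + 55)*(26 + 37) + √(46 + 67)*E(-2, Z(-3, -5)) = (72 + 55)*(26 + 37) + √(46 + 67)*(-4 + 3) = 127*63 + √113*(-1) = 8001 - √113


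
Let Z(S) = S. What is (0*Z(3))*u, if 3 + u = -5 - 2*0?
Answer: 0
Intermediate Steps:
u = -8 (u = -3 + (-5 - 2*0) = -3 + (-5 + 0) = -3 - 5 = -8)
(0*Z(3))*u = (0*3)*(-8) = 0*(-8) = 0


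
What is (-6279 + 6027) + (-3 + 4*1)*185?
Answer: -67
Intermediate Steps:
(-6279 + 6027) + (-3 + 4*1)*185 = -252 + (-3 + 4)*185 = -252 + 1*185 = -252 + 185 = -67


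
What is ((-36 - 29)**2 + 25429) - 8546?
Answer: 21108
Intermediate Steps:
((-36 - 29)**2 + 25429) - 8546 = ((-65)**2 + 25429) - 8546 = (4225 + 25429) - 8546 = 29654 - 8546 = 21108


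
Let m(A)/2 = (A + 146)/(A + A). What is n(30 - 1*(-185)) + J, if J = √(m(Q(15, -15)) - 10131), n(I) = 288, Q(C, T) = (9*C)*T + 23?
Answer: 288 + I*√10150343203/1001 ≈ 288.0 + 100.65*I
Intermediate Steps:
Q(C, T) = 23 + 9*C*T (Q(C, T) = 9*C*T + 23 = 23 + 9*C*T)
m(A) = (146 + A)/A (m(A) = 2*((A + 146)/(A + A)) = 2*((146 + A)/((2*A))) = 2*((146 + A)*(1/(2*A))) = 2*((146 + A)/(2*A)) = (146 + A)/A)
J = I*√10150343203/1001 (J = √((146 + (23 + 9*15*(-15)))/(23 + 9*15*(-15)) - 10131) = √((146 + (23 - 2025))/(23 - 2025) - 10131) = √((146 - 2002)/(-2002) - 10131) = √(-1/2002*(-1856) - 10131) = √(928/1001 - 10131) = √(-10140203/1001) = I*√10150343203/1001 ≈ 100.65*I)
n(30 - 1*(-185)) + J = 288 + I*√10150343203/1001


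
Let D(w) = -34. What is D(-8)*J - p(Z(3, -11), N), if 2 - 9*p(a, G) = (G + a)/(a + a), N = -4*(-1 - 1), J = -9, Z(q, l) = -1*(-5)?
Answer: 27533/90 ≈ 305.92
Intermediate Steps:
Z(q, l) = 5
N = 8 (N = -4*(-2) = 8)
p(a, G) = 2/9 - (G + a)/(18*a) (p(a, G) = 2/9 - (G + a)/(9*(a + a)) = 2/9 - (G + a)/(9*(2*a)) = 2/9 - (G + a)*1/(2*a)/9 = 2/9 - (G + a)/(18*a))
D(-8)*J - p(Z(3, -11), N) = -34*(-9) - (-1*8 + 3*5)/(18*5) = 306 - (-8 + 15)/(18*5) = 306 - 7/(18*5) = 306 - 1*7/90 = 306 - 7/90 = 27533/90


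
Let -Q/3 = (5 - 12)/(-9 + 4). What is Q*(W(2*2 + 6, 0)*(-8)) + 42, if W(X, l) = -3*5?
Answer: -462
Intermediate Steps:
W(X, l) = -15
Q = -21/5 (Q = -3*(5 - 12)/(-9 + 4) = -(-21)/(-5) = -(-21)*(-1)/5 = -3*7/5 = -21/5 ≈ -4.2000)
Q*(W(2*2 + 6, 0)*(-8)) + 42 = -(-63)*(-8) + 42 = -21/5*120 + 42 = -504 + 42 = -462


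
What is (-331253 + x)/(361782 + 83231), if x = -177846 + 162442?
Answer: -346657/445013 ≈ -0.77898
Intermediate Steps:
x = -15404
(-331253 + x)/(361782 + 83231) = (-331253 - 15404)/(361782 + 83231) = -346657/445013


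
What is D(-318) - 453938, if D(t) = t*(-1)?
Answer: -453620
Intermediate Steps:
D(t) = -t
D(-318) - 453938 = -1*(-318) - 453938 = 318 - 453938 = -453620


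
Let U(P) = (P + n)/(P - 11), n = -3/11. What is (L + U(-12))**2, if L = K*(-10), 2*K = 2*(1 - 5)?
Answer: 105165025/64009 ≈ 1643.0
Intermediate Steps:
n = -3/11 (n = -3*1/11 = -3/11 ≈ -0.27273)
K = -4 (K = (2*(1 - 5))/2 = (2*(-4))/2 = (1/2)*(-8) = -4)
U(P) = (-3/11 + P)/(-11 + P) (U(P) = (P - 3/11)/(P - 11) = (-3/11 + P)/(-11 + P))
L = 40 (L = -4*(-10) = 40)
(L + U(-12))**2 = (40 + (-3/11 - 12)/(-11 - 12))**2 = (40 - 135/11/(-23))**2 = (40 - 1/23*(-135/11))**2 = (40 + 135/253)**2 = (10255/253)**2 = 105165025/64009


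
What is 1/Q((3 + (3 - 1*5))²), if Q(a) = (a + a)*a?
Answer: ½ ≈ 0.50000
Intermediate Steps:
Q(a) = 2*a² (Q(a) = (2*a)*a = 2*a²)
1/Q((3 + (3 - 1*5))²) = 1/(2*((3 + (3 - 1*5))²)²) = 1/(2*((3 + (3 - 5))²)²) = 1/(2*((3 - 2)²)²) = 1/(2*(1²)²) = 1/(2*1²) = 1/(2*1) = 1/2 = ½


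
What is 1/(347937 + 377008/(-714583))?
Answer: 714583/248629488263 ≈ 2.8741e-6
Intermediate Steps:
1/(347937 + 377008/(-714583)) = 1/(347937 + 377008*(-1/714583)) = 1/(347937 - 377008/714583) = 1/(248629488263/714583) = 714583/248629488263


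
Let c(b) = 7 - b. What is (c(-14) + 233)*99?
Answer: 25146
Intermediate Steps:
(c(-14) + 233)*99 = ((7 - 1*(-14)) + 233)*99 = ((7 + 14) + 233)*99 = (21 + 233)*99 = 254*99 = 25146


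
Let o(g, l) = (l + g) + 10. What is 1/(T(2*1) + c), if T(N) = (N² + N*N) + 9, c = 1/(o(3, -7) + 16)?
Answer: 22/375 ≈ 0.058667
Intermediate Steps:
o(g, l) = 10 + g + l (o(g, l) = (g + l) + 10 = 10 + g + l)
c = 1/22 (c = 1/((10 + 3 - 7) + 16) = 1/(6 + 16) = 1/22 ≈ 0.045455)
T(N) = 9 + 2*N² (T(N) = (N² + N²) + 9 = 2*N² + 9 = 9 + 2*N²)
1/(T(2*1) + c) = 1/((9 + 2*(2*1)²) + 1/22) = 1/((9 + 2*2²) + 1/22) = 1/((9 + 2*4) + 1/22) = 1/((9 + 8) + 1/22) = 1/(17 + 1/22) = 1/(375/22) = 22/375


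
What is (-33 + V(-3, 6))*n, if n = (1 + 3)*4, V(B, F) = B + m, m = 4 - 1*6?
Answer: -608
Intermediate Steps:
m = -2 (m = 4 - 6 = -2)
V(B, F) = -2 + B (V(B, F) = B - 2 = -2 + B)
n = 16 (n = 4*4 = 16)
(-33 + V(-3, 6))*n = (-33 + (-2 - 3))*16 = (-33 - 5)*16 = -38*16 = -608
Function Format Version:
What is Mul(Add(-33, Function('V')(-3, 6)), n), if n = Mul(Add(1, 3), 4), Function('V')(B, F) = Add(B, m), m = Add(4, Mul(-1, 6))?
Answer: -608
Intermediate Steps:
m = -2 (m = Add(4, -6) = -2)
Function('V')(B, F) = Add(-2, B) (Function('V')(B, F) = Add(B, -2) = Add(-2, B))
n = 16 (n = Mul(4, 4) = 16)
Mul(Add(-33, Function('V')(-3, 6)), n) = Mul(Add(-33, Add(-2, -3)), 16) = Mul(Add(-33, -5), 16) = Mul(-38, 16) = -608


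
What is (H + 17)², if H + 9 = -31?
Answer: 529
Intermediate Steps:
H = -40 (H = -9 - 31 = -40)
(H + 17)² = (-40 + 17)² = (-23)² = 529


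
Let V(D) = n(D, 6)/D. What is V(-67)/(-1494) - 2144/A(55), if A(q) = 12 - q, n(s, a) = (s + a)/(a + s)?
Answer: 214610155/4304214 ≈ 49.860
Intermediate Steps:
n(s, a) = 1 (n(s, a) = (a + s)/(a + s) = 1)
V(D) = 1/D
V(-67)/(-1494) - 2144/A(55) = 1/(-67*(-1494)) - 2144/(12 - 1*55) = -1/67*(-1/1494) - 2144/(12 - 55) = 1/100098 - 2144/(-43) = 1/100098 - 2144*(-1/43) = 1/100098 + 2144/43 = 214610155/4304214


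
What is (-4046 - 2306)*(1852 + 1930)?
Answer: -24023264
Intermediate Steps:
(-4046 - 2306)*(1852 + 1930) = -6352*3782 = -24023264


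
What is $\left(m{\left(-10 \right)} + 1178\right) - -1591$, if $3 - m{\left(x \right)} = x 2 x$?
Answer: $2572$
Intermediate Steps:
$m{\left(x \right)} = 3 - 2 x^{2}$ ($m{\left(x \right)} = 3 - x 2 x = 3 - 2 x x = 3 - 2 x^{2}$)
$\left(m{\left(-10 \right)} + 1178\right) - -1591 = \left(\left(3 - 2 \left(-10\right)^{2}\right) + 1178\right) - -1591 = \left(\left(3 - 200\right) + 1178\right) + 1591 = \left(-197 + 1178\right) + 1591 = 981 + 1591 = 2572$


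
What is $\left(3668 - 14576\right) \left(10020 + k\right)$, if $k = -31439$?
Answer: $233638452$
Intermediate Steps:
$\left(3668 - 14576\right) \left(10020 + k\right) = \left(3668 - 14576\right) \left(10020 - 31439\right) = \left(3668 - 14576\right) \left(-21419\right) = \left(-10908\right) \left(-21419\right) = 233638452$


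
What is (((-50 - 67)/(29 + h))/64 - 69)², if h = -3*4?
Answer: 5653385721/1183744 ≈ 4775.9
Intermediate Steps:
h = -12
(((-50 - 67)/(29 + h))/64 - 69)² = (((-50 - 67)/(29 - 12))/64 - 69)² = (-117/17*(1/64) - 69)² = (-117*1/17*(1/64) - 69)² = (-117/17*1/64 - 69)² = (-117/1088 - 69)² = (-75189/1088)² = 5653385721/1183744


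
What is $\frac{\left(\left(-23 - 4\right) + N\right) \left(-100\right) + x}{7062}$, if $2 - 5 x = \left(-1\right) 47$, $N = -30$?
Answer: $\frac{28549}{35310} \approx 0.80852$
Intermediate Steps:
$x = \frac{49}{5}$ ($x = \frac{2}{5} - \frac{\left(-1\right) 47}{5} = \frac{2}{5} - - \frac{47}{5} = \frac{2}{5} + \frac{47}{5} = \frac{49}{5} \approx 9.8$)
$\frac{\left(\left(-23 - 4\right) + N\right) \left(-100\right) + x}{7062} = \frac{\left(\left(-23 - 4\right) - 30\right) \left(-100\right) + \frac{49}{5}}{7062} = \left(\left(-27 - 30\right) \left(-100\right) + \frac{49}{5}\right) \frac{1}{7062} = \left(\left(-57\right) \left(-100\right) + \frac{49}{5}\right) \frac{1}{7062} = \left(5700 + \frac{49}{5}\right) \frac{1}{7062} = \frac{28549}{5} \cdot \frac{1}{7062} = \frac{28549}{35310}$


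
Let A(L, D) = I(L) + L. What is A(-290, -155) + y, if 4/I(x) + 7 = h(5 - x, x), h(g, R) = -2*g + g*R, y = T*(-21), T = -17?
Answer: 5771845/86147 ≈ 67.000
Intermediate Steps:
y = 357 (y = -17*(-21) = 357)
h(g, R) = -2*g + R*g
I(x) = 4/(-7 + (-2 + x)*(5 - x)) (I(x) = 4/(-7 + (5 - x)*(-2 + x)) = 4/(-7 + (-2 + x)*(5 - x)))
A(L, D) = L - 4/(7 + (-5 + L)*(-2 + L)) (A(L, D) = -4/(7 + (-5 + L)*(-2 + L)) + L = L - 4/(7 + (-5 + L)*(-2 + L)))
A(-290, -155) + y = (-290 - 4/(7 + (-5 - 290)*(-2 - 290))) + 357 = (-290 - 4/(7 - 295*(-292))) + 357 = (-290 - 4/(7 + 86140)) + 357 = (-290 - 4/86147) + 357 = -24982634/86147 + 357 = 5771845/86147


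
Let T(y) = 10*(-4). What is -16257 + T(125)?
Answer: -16297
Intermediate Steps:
T(y) = -40
-16257 + T(125) = -16257 - 40 = -16297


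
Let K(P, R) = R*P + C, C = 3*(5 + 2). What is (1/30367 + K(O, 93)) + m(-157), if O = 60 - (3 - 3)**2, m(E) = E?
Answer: 165317949/30367 ≈ 5444.0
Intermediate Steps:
C = 21 (C = 3*7 = 21)
O = 60 (O = 60 - 1*0**2 = 60 - 1*0 = 60 + 0 = 60)
K(P, R) = 21 + P*R (K(P, R) = R*P + 21 = P*R + 21 = 21 + P*R)
(1/30367 + K(O, 93)) + m(-157) = (1/30367 + (21 + 60*93)) - 157 = (1/30367 + (21 + 5580)) - 157 = (1/30367 + 5601) - 157 = 170085568/30367 - 157 = 165317949/30367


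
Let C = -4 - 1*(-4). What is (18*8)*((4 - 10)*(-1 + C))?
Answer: 864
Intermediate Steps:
C = 0 (C = -4 + 4 = 0)
(18*8)*((4 - 10)*(-1 + C)) = (18*8)*((4 - 10)*(-1 + 0)) = 144*(-6*(-1)) = 144*6 = 864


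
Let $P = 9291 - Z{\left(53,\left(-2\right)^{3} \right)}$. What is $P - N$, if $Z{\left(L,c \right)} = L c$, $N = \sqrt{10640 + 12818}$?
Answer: $9715 - \sqrt{23458} \approx 9561.8$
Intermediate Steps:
$N = \sqrt{23458} \approx 153.16$
$P = 9715$ ($P = 9291 - 53 \left(-2\right)^{3} = 9291 - 53 \left(-8\right) = 9291 - -424 = 9291 + 424 = 9715$)
$P - N = 9715 - \sqrt{23458}$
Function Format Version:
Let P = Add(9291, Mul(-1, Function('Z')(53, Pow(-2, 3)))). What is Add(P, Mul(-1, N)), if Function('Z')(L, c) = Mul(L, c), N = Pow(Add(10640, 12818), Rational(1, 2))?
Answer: Add(9715, Mul(-1, Pow(23458, Rational(1, 2)))) ≈ 9561.8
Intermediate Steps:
N = Pow(23458, Rational(1, 2)) ≈ 153.16
P = 9715 (P = Add(9291, Mul(-1, Mul(53, Pow(-2, 3)))) = Add(9291, Mul(-1, Mul(53, -8))) = Add(9291, Mul(-1, -424)) = Add(9291, 424) = 9715)
Add(P, Mul(-1, N)) = Add(9715, Mul(-1, Pow(23458, Rational(1, 2))))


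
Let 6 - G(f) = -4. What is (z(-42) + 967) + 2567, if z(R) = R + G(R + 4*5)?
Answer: 3502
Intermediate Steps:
G(f) = 10 (G(f) = 6 - 1*(-4) = 6 + 4 = 10)
z(R) = 10 + R (z(R) = R + 10 = 10 + R)
(z(-42) + 967) + 2567 = ((10 - 42) + 967) + 2567 = (-32 + 967) + 2567 = 935 + 2567 = 3502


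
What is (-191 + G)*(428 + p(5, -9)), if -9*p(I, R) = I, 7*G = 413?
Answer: -169268/3 ≈ -56423.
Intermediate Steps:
G = 59 (G = (⅐)*413 = 59)
p(I, R) = -I/9
(-191 + G)*(428 + p(5, -9)) = (-191 + 59)*(428 - ⅑*5) = -132*(428 - 5/9) = -132*3847/9 = -169268/3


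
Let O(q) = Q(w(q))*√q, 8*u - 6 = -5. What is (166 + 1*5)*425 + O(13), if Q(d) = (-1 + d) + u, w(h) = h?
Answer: 72675 + 97*√13/8 ≈ 72719.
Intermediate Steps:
u = ⅛ (u = ¾ + (⅛)*(-5) = ¾ - 5/8 = ⅛ ≈ 0.12500)
Q(d) = -7/8 + d (Q(d) = (-1 + d) + ⅛ = -7/8 + d)
O(q) = √q*(-7/8 + q) (O(q) = (-7/8 + q)*√q = √q*(-7/8 + q))
(166 + 1*5)*425 + O(13) = (166 + 1*5)*425 + √13*(-7/8 + 13) = (166 + 5)*425 + √13*(97/8) = 171*425 + 97*√13/8 = 72675 + 97*√13/8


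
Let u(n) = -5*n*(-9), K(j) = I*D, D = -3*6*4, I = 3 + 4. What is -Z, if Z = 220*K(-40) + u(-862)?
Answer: 149670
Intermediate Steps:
I = 7
D = -72 (D = -18*4 = -72)
K(j) = -504 (K(j) = 7*(-72) = -504)
u(n) = 45*n
Z = -149670 (Z = 220*(-504) + 45*(-862) = -110880 - 38790 = -149670)
-Z = -1*(-149670) = 149670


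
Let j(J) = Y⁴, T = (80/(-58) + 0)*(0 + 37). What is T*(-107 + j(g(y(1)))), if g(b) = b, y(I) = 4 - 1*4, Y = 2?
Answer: 134680/29 ≈ 4644.1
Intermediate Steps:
y(I) = 0 (y(I) = 4 - 4 = 0)
T = -1480/29 (T = (80*(-1/58) + 0)*37 = (-40/29 + 0)*37 = -40/29*37 = -1480/29 ≈ -51.034)
j(J) = 16 (j(J) = 2⁴ = 16)
T*(-107 + j(g(y(1)))) = -1480*(-107 + 16)/29 = -1480/29*(-91) = 134680/29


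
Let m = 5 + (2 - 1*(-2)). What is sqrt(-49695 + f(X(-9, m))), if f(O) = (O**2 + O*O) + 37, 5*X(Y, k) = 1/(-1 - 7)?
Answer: I*sqrt(79452798)/40 ≈ 222.84*I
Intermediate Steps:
m = 9 (m = 5 + (2 + 2) = 5 + 4 = 9)
X(Y, k) = -1/40 (X(Y, k) = 1/(5*(-1 - 7)) = (1/5)/(-8) = (1/5)*(-1/8) = -1/40)
f(O) = 37 + 2*O**2 (f(O) = (O**2 + O**2) + 37 = 2*O**2 + 37 = 37 + 2*O**2)
sqrt(-49695 + f(X(-9, m))) = sqrt(-49695 + (37 + 2*(-1/40)**2)) = sqrt(-49695 + (37 + 2*(1/1600))) = sqrt(-49695 + (37 + 1/800)) = sqrt(-49695 + 29601/800) = sqrt(-39726399/800) = I*sqrt(79452798)/40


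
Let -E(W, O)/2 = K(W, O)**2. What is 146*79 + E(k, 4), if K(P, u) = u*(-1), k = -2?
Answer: 11502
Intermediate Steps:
K(P, u) = -u
E(W, O) = -2*O**2
146*79 + E(k, 4) = 146*79 - 2*4**2 = 11534 - 2*16 = 11534 - 32 = 11502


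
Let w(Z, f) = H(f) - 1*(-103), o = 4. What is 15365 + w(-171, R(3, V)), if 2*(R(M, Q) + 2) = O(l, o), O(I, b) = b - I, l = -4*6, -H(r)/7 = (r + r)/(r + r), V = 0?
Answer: 15461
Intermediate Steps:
H(r) = -7 (H(r) = -7*(r + r)/(r + r) = -7*2*r/(2*r) = -7*2*r*1/(2*r) = -7*1 = -7)
l = -24
R(M, Q) = 12 (R(M, Q) = -2 + (4 - 1*(-24))/2 = -2 + (4 + 24)/2 = -2 + (½)*28 = -2 + 14 = 12)
w(Z, f) = 96 (w(Z, f) = -7 - 1*(-103) = -7 + 103 = 96)
15365 + w(-171, R(3, V)) = 15365 + 96 = 15461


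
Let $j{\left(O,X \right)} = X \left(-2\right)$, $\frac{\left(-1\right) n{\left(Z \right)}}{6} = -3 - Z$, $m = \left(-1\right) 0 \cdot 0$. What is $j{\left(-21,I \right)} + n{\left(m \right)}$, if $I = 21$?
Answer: $-24$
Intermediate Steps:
$m = 0$ ($m = 0 \cdot 0 = 0$)
$n{\left(Z \right)} = 18 + 6 Z$ ($n{\left(Z \right)} = - 6 \left(-3 - Z\right) = 18 + 6 Z$)
$j{\left(O,X \right)} = - 2 X$
$j{\left(-21,I \right)} + n{\left(m \right)} = \left(-2\right) 21 + \left(18 + 6 \cdot 0\right) = -42 + \left(18 + 0\right) = -42 + 18 = -24$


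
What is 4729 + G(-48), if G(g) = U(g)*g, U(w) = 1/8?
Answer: 4723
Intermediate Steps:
U(w) = 1/8
G(g) = g/8
4729 + G(-48) = 4729 + (1/8)*(-48) = 4729 - 6 = 4723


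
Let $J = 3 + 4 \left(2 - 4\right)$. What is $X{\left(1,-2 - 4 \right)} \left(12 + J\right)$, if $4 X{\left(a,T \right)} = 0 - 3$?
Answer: $- \frac{21}{4} \approx -5.25$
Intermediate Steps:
$X{\left(a,T \right)} = - \frac{3}{4}$ ($X{\left(a,T \right)} = \frac{0 - 3}{4} = \frac{1}{4} \left(-3\right) = - \frac{3}{4}$)
$J = -5$ ($J = 3 + 4 \left(-2\right) = 3 - 8 = -5$)
$X{\left(1,-2 - 4 \right)} \left(12 + J\right) = - \frac{3 \left(12 - 5\right)}{4} = \left(- \frac{3}{4}\right) 7 = - \frac{21}{4}$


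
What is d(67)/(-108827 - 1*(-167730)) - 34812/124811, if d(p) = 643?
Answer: -1970277763/7351742333 ≈ -0.26800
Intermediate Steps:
d(67)/(-108827 - 1*(-167730)) - 34812/124811 = 643/(-108827 - 1*(-167730)) - 34812/124811 = 643/(-108827 + 167730) - 34812*1/124811 = 643/58903 - 34812/124811 = -1970277763/7351742333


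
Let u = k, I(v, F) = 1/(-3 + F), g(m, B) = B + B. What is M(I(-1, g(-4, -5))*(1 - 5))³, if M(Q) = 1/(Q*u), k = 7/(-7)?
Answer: -2197/64 ≈ -34.328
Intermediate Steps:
g(m, B) = 2*B
k = -1 (k = 7*(-⅐) = -1)
u = -1
M(Q) = -1/Q (M(Q) = 1/(Q*(-1)) = -1/Q)
M(I(-1, g(-4, -5))*(1 - 5))³ = (-1/((1 - 5)/(-3 + 2*(-5))))³ = (-1/(-4/(-3 - 10)))³ = (-1/(-4/(-13)))³ = (-1/((-1/13*(-4))))³ = (-1/4/13)³ = (-1*13/4)³ = (-13/4)³ = -2197/64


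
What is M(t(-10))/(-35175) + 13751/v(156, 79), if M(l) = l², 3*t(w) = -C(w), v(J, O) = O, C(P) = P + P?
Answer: 174127649/1000377 ≈ 174.06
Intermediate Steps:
C(P) = 2*P
t(w) = -2*w/3 (t(w) = (-2*w)/3 = -2*w/3)
M(t(-10))/(-35175) + 13751/v(156, 79) = (-⅔*(-10))²/(-35175) + 13751/79 = (20/3)²*(-1/35175) + 13751*(1/79) = (400/9)*(-1/35175) + 13751/79 = -16/12663 + 13751/79 = 174127649/1000377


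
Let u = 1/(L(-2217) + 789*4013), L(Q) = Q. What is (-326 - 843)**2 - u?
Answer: 4323853666439/3164040 ≈ 1.3666e+6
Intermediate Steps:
u = 1/3164040 (u = 1/(-2217 + 789*4013) = 1/(-2217 + 3166257) = 1/3164040 ≈ 3.1605e-7)
(-326 - 843)**2 - u = (-326 - 843)**2 - 1*1/3164040 = (-1169)**2 - 1/3164040 = 1366561 - 1/3164040 = 4323853666439/3164040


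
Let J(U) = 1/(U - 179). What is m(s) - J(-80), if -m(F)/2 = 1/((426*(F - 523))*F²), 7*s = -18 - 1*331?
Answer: 104033976967/26944777025670 ≈ 0.0038610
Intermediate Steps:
J(U) = 1/(-179 + U)
s = -349/7 (s = (-18 - 1*331)/7 = (-18 - 331)/7 = (⅐)*(-349) = -349/7 ≈ -49.857)
m(F) = -2/(F²*(-222798 + 426*F)) (m(F) = -2*1/(426*F²*(F - 523)) = -2*1/(426*F²*(-523 + F)) = -2*1/(F²*(-222798 + 426*F)) = -2/(F²*(-222798 + 426*F)))
m(s) - J(-80) = -1/(213*(-349/7)²*(-523 - 349/7)) - 1/(-179 - 80) = -1/213*49/121801/(-4010/7) - 1/(-259) = -1/213*49/121801*(-7/4010) - 1*(-1/259) = 343/104033888130 + 1/259 = 104033976967/26944777025670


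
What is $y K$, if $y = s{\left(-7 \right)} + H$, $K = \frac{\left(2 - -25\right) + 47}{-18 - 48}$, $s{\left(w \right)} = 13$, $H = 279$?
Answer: $- \frac{10804}{33} \approx -327.39$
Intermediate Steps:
$K = - \frac{37}{33}$ ($K = \frac{\left(2 + 25\right) + 47}{-66} = \left(27 + 47\right) \left(- \frac{1}{66}\right) = 74 \left(- \frac{1}{66}\right) = - \frac{37}{33} \approx -1.1212$)
$y = 292$ ($y = 13 + 279 = 292$)
$y K = 292 \left(- \frac{37}{33}\right) = - \frac{10804}{33}$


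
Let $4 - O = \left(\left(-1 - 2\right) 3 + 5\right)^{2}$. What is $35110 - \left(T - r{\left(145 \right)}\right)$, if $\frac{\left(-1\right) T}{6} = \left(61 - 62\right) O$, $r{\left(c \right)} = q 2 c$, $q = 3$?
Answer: $36052$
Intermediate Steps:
$O = -12$ ($O = 4 - \left(\left(-1 - 2\right) 3 + 5\right)^{2} = 4 - \left(\left(-3\right) 3 + 5\right)^{2} = 4 - \left(-9 + 5\right)^{2} = 4 - \left(-4\right)^{2} = 4 - 16 = -12$)
$r{\left(c \right)} = 6 c$ ($r{\left(c \right)} = 3 \cdot 2 c = 6 c$)
$T = -72$ ($T = - 6 \left(61 - 62\right) \left(-12\right) = - 6 \left(\left(-1\right) \left(-12\right)\right) = \left(-6\right) 12 = -72$)
$35110 - \left(T - r{\left(145 \right)}\right) = 35110 + \left(6 \cdot 145 - -72\right) = 35110 + \left(870 + 72\right) = 35110 + 942 = 36052$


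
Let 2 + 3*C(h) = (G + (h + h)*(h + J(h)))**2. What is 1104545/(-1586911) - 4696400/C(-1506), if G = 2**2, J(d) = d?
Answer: -45454174855860622895/65304457794265878361 ≈ -0.69603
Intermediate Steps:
G = 4
C(h) = -2/3 + (4 + 4*h**2)**2/3 (C(h) = -2/3 + (4 + (h + h)*(h + h))**2/3 = -2/3 + (4 + (2*h)*(2*h))**2/3 = -2/3 + (4 + 4*h**2)**2/3)
1104545/(-1586911) - 4696400/C(-1506) = 1104545/(-1586911) - 4696400/(-2/3 + 16*(1 + (-1506)**2)**2/3) = 1104545*(-1/1586911) - 4696400/(-2/3 + 16*(1 + 2268036)**2/3) = -1104545/1586911 - 4696400/(-2/3 + (16/3)*2268037**2) = -1104545/1586911 - 4696400/(-2/3 + (16/3)*5143991833369) = -1104545/1586911 - 4696400/(-2/3 + 82303869333904/3) = -1104545/1586911 - 4696400/82303869333902/3 = -1104545/1586911 - 4696400*3/82303869333902 = -1104545/1586911 - 7044600/41151934666951 = -45454174855860622895/65304457794265878361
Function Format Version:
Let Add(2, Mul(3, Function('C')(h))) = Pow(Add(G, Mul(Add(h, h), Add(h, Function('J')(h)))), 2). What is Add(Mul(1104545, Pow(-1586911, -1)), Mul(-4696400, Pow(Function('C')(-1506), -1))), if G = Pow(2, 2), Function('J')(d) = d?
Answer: Rational(-45454174855860622895, 65304457794265878361) ≈ -0.69603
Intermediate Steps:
G = 4
Function('C')(h) = Add(Rational(-2, 3), Mul(Rational(1, 3), Pow(Add(4, Mul(4, Pow(h, 2))), 2))) (Function('C')(h) = Add(Rational(-2, 3), Mul(Rational(1, 3), Pow(Add(4, Mul(Add(h, h), Add(h, h))), 2))) = Add(Rational(-2, 3), Mul(Rational(1, 3), Pow(Add(4, Mul(Mul(2, h), Mul(2, h))), 2))) = Add(Rational(-2, 3), Mul(Rational(1, 3), Pow(Add(4, Mul(4, Pow(h, 2))), 2))))
Add(Mul(1104545, Pow(-1586911, -1)), Mul(-4696400, Pow(Function('C')(-1506), -1))) = Add(Mul(1104545, Pow(-1586911, -1)), Mul(-4696400, Pow(Add(Rational(-2, 3), Mul(Rational(16, 3), Pow(Add(1, Pow(-1506, 2)), 2))), -1))) = Add(Mul(1104545, Rational(-1, 1586911)), Mul(-4696400, Pow(Add(Rational(-2, 3), Mul(Rational(16, 3), Pow(Add(1, 2268036), 2))), -1))) = Add(Rational(-1104545, 1586911), Mul(-4696400, Pow(Add(Rational(-2, 3), Mul(Rational(16, 3), Pow(2268037, 2))), -1))) = Add(Rational(-1104545, 1586911), Mul(-4696400, Pow(Add(Rational(-2, 3), Mul(Rational(16, 3), 5143991833369)), -1))) = Add(Rational(-1104545, 1586911), Mul(-4696400, Pow(Add(Rational(-2, 3), Rational(82303869333904, 3)), -1))) = Add(Rational(-1104545, 1586911), Mul(-4696400, Pow(Rational(82303869333902, 3), -1))) = Add(Rational(-1104545, 1586911), Mul(-4696400, Rational(3, 82303869333902))) = Add(Rational(-1104545, 1586911), Rational(-7044600, 41151934666951)) = Rational(-45454174855860622895, 65304457794265878361)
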